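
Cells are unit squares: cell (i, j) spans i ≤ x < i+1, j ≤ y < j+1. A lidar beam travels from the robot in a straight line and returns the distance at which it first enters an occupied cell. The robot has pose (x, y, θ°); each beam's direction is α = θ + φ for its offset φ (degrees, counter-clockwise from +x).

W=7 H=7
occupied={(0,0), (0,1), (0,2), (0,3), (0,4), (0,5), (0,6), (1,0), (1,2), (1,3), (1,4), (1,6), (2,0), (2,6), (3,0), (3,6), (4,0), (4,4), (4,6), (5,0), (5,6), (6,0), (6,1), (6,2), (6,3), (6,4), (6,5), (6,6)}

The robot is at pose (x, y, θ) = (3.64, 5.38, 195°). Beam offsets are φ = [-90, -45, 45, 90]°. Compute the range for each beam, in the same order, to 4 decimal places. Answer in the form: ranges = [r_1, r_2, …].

beam 1: φ=-90°, α=105°
  d=(-0.2588,0.9659)  start (3,5)  tX=2.4728 tY=0.6419  stride 1/|dx|=3.8637 1/|dy|=1.0353
    cross y-line → (3,6), t=0.6419 (wall)
  → r_1 = 0.6419
beam 2: φ=-45°, α=150°
  d=(-0.8660,0.5000)  start (3,5)  tX=0.7390 tY=1.2400  stride 1/|dx|=1.1547 1/|dy|=2.0000
    cross x-line → (2,5), t=0.7390
    cross y-line → (2,6), t=1.2400 (wall)
  → r_2 = 1.2400
beam 3: φ=45°, α=240°
  d=(-0.5000,-0.8660)  start (3,5)  tX=1.2800 tY=0.4388  stride 1/|dx|=2.0000 1/|dy|=1.1547
    cross y-line → (3,4), t=0.4388
    cross x-line → (2,4), t=1.2800
    cross y-line → (2,3), t=1.5935
    cross y-line → (2,2), t=2.7482
    cross x-line → (1,2), t=3.2800 (wall)
  → r_3 = 3.2800
beam 4: φ=90°, α=285°
  d=(0.2588,-0.9659)  start (3,5)  tX=1.3909 tY=0.3934  stride 1/|dx|=3.8637 1/|dy|=1.0353
    cross y-line → (3,4), t=0.3934
    cross x-line → (4,4), t=1.3909 (wall)
  → r_4 = 1.3909

ranges = [0.6419, 1.2400, 3.2800, 1.3909]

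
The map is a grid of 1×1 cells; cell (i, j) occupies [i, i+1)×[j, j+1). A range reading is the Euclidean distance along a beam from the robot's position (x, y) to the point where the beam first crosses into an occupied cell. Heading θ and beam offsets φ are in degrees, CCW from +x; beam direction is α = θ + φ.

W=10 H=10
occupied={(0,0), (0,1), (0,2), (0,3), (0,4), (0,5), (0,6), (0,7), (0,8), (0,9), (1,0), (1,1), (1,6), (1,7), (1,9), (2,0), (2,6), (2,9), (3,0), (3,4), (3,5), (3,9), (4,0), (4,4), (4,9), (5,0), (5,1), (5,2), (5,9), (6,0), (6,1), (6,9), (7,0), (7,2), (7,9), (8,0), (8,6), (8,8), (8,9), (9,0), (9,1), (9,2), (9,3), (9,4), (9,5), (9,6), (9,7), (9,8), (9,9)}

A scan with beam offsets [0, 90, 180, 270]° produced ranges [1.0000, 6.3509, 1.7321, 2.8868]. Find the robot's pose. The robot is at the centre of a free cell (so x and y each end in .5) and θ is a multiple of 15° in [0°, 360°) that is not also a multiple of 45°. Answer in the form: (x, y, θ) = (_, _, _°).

(x, y, θ) = (3.5, 7.5, 240°)

Enumerate (i+0.5, j+0.5, θ) over the 51 free cells and 16 admissible headings. For each, cast all 4 beams and compare to the given ranges.
  (7.5, 5.5, 120°): beam 1 = 4.0415 ≠ 1.0000 ✗
  (7.5, 5.5, 345°): beam 1 = 1.5529 ≠ 1.0000 ✗
  (6.5, 4.5, 120°): beam 1 = 5.1962 ≠ 1.0000 ✗
  (5.5, 5.5, 30°): beam 1 = 2.8868 ≠ 1.0000 ✗
  …
  (3.5, 7.5, 240°): r_1=1.0000, r_2=6.3509, r_3=1.7321, r_4=2.8868 — all match ✓
No second candidate reproduces the full scan.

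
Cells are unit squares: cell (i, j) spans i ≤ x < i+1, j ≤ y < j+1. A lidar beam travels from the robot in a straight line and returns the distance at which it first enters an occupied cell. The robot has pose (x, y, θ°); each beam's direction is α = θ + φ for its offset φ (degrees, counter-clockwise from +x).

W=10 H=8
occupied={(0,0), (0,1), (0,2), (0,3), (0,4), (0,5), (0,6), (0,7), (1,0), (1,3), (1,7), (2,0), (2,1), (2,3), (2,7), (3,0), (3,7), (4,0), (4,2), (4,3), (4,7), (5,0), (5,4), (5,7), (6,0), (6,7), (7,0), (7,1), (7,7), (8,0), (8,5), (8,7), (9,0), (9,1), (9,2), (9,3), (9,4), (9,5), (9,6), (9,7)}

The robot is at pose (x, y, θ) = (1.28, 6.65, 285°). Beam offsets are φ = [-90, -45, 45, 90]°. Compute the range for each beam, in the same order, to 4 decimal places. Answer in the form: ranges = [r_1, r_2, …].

beam 1: φ=-90°, α=195°
  d=(-0.9659,-0.2588)  start (1,6)  tX=0.2899 tY=2.5114  stride 1/|dx|=1.0353 1/|dy|=3.8637
    cross x-line → (0,6), t=0.2899 (wall)
  → r_1 = 0.2899
beam 2: φ=-45°, α=240°
  d=(-0.5000,-0.8660)  start (1,6)  tX=0.5600 tY=0.7506  stride 1/|dx|=2.0000 1/|dy|=1.1547
    cross x-line → (0,6), t=0.5600 (wall)
  → r_2 = 0.5600
beam 3: φ=45°, α=330°
  d=(0.8660,-0.5000)  start (1,6)  tX=0.8314 tY=1.3000  stride 1/|dx|=1.1547 1/|dy|=2.0000
    cross x-line → (2,6), t=0.8314
    cross y-line → (2,5), t=1.3000
    cross x-line → (3,5), t=1.9861
    cross x-line → (4,5), t=3.1408
    cross y-line → (4,4), t=3.3000
    cross x-line → (5,4), t=4.2955 (wall)
  → r_3 = 4.2955
beam 4: φ=90°, α=15°
  d=(0.9659,0.2588)  start (1,6)  tX=0.7454 tY=1.3523  stride 1/|dx|=1.0353 1/|dy|=3.8637
    cross x-line → (2,6), t=0.7454
    cross y-line → (2,7), t=1.3523 (wall)
  → r_4 = 1.3523

ranges = [0.2899, 0.5600, 4.2955, 1.3523]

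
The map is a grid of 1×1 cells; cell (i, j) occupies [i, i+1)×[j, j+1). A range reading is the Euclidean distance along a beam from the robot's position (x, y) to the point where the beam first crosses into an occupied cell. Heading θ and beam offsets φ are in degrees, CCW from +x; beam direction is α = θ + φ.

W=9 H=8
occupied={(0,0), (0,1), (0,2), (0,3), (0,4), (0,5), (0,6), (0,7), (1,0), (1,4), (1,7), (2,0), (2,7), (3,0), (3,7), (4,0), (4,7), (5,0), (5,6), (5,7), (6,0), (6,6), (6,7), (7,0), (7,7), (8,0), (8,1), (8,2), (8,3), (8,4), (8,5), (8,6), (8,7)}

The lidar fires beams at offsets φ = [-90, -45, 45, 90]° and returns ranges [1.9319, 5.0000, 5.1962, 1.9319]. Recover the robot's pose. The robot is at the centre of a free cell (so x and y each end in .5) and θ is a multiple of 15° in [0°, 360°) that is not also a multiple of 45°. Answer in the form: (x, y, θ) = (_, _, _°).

(x, y, θ) = (3.5, 5.5, 285°)

Candidates: 39 free-cell centres × 16 headings = 624 poses. Raycast each; keep the one whose scan matches to 4 dp.
  (1.5, 6.5, 255°): beam 1 = 0.5176 ≠ 1.9319 ✗
  (4.5, 1.5, 75°): beam 2 = 4.0415 ≠ 5.0000 ✗
  (6.5, 4.5, 195°): beam 1 = 1.5529 ≠ 1.9319 ✗
  (5.5, 3.5, 165°): beam 1 = 2.5882 ≠ 1.9319 ✗
  …
  (3.5, 5.5, 285°): r_1=1.9319, r_2=5.0000, r_3=5.1962, r_4=1.9319 — all match ✓
No second candidate reproduces the full scan.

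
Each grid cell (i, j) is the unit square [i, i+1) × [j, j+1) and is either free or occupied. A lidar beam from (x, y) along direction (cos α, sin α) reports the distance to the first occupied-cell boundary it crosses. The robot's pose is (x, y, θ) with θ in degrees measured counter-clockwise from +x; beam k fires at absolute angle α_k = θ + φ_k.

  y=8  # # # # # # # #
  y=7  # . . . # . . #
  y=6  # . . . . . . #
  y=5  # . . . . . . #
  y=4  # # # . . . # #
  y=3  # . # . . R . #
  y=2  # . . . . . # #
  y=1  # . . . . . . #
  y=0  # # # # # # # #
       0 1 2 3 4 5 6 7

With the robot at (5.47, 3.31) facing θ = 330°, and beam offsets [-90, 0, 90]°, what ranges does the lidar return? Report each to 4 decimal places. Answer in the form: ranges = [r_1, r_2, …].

beam 1: φ=-90°, α=240°
  cosα=-0.5000 sinα=-0.8660 | (5,3) | tMaxX 0.9400 tMaxY 0.3580 | tΔX 2.0000 tΔY 1.1547
    t=0.3580 [y] (5,2)
    t=0.9400 [x] (4,2)
    t=1.5127 [y] (4,1)
    t=2.6674 [y] (4,0) — stop
  → r_1 = 2.6674
beam 2: φ=0°, α=330°
  cosα=0.8660 sinα=-0.5000 | (5,3) | tMaxX 0.6120 tMaxY 0.6200 | tΔX 1.1547 tΔY 2.0000
    t=0.6120 [x] (6,3)
    t=0.6200 [y] (6,2) — stop
  → r_2 = 0.6200
beam 3: φ=90°, α=60°
  cosα=0.5000 sinα=0.8660 | (5,3) | tMaxX 1.0600 tMaxY 0.7967 | tΔX 2.0000 tΔY 1.1547
    t=0.7967 [y] (5,4)
    t=1.0600 [x] (6,4) — stop
  → r_3 = 1.0600

ranges = [2.6674, 0.6200, 1.0600]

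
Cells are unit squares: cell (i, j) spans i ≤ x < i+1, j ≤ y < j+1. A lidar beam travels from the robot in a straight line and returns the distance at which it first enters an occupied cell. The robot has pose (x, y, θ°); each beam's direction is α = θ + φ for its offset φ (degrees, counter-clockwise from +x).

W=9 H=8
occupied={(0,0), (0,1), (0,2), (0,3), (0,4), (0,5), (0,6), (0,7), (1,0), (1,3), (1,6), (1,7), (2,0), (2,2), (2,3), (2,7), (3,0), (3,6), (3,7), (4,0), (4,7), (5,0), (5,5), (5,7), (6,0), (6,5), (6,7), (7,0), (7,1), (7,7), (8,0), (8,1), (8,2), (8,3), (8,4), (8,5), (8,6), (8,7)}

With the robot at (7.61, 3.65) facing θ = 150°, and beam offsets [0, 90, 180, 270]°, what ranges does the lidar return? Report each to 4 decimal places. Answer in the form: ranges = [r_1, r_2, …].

beam 1: φ=0°, α=150°
  direction (-0.8660, 0.5000); cell (7,3); t to first gridline: x 0.7044, y 0.7000 (then +1.1547 / +2.0000)
    (7,4) via y @ 0.7000
    (6,4) via x @ 0.7044
    (5,4) via x @ 1.8591
    (5,5) via y @ 2.7000  # hit
  → r_1 = 2.7000
beam 2: φ=90°, α=240°
  direction (-0.5000, -0.8660); cell (7,3); t to first gridline: x 1.2200, y 0.7506 (then +2.0000 / +1.1547)
    (7,2) via y @ 0.7506
    (6,2) via x @ 1.2200
    (6,1) via y @ 1.9053
    (6,0) via y @ 3.0600  # hit
  → r_2 = 3.0600
beam 3: φ=180°, α=330°
  direction (0.8660, -0.5000); cell (7,3); t to first gridline: x 0.4503, y 1.3000 (then +1.1547 / +2.0000)
    (8,3) via x @ 0.4503  # hit
  → r_3 = 0.4503
beam 4: φ=270°, α=60°
  direction (0.5000, 0.8660); cell (7,3); t to first gridline: x 0.7800, y 0.4041 (then +2.0000 / +1.1547)
    (7,4) via y @ 0.4041
    (8,4) via x @ 0.7800  # hit
  → r_4 = 0.7800

ranges = [2.7000, 3.0600, 0.4503, 0.7800]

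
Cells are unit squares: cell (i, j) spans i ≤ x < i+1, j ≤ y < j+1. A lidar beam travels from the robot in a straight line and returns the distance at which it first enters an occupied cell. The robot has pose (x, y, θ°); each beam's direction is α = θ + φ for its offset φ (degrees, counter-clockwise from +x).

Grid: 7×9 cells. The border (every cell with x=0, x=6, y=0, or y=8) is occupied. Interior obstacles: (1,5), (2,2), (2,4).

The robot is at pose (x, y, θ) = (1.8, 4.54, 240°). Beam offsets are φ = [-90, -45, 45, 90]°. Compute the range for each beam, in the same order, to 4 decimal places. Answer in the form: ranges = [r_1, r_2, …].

ranges = [0.9200, 0.8282, 1.5943, 0.2309]

beam 1: φ=-90°, α=150°
  dir = (cos 150°, sin 150°) = (-0.8660, 0.5000); from cell (1,4)
  next x-line at t=0.9238, next y-line at t=0.9200; Δt_x=1.1547, Δt_y=2.0000
    y: enter (1,5) at t=0.9200 ← occupied
  → r_1 = 0.9200
beam 2: φ=-45°, α=195°
  dir = (cos 195°, sin 195°) = (-0.9659, -0.2588); from cell (1,4)
  next x-line at t=0.8282, next y-line at t=2.0864; Δt_x=1.0353, Δt_y=3.8637
    x: enter (0,4) at t=0.8282 ← occupied
  → r_2 = 0.8282
beam 3: φ=45°, α=285°
  dir = (cos 285°, sin 285°) = (0.2588, -0.9659); from cell (1,4)
  next x-line at t=0.7727, next y-line at t=0.5590; Δt_x=3.8637, Δt_y=1.0353
    y: enter (1,3) at t=0.5590
    x: enter (2,3) at t=0.7727
    y: enter (2,2) at t=1.5943 ← occupied
  → r_3 = 1.5943
beam 4: φ=90°, α=330°
  dir = (cos 330°, sin 330°) = (0.8660, -0.5000); from cell (1,4)
  next x-line at t=0.2309, next y-line at t=1.0800; Δt_x=1.1547, Δt_y=2.0000
    x: enter (2,4) at t=0.2309 ← occupied
  → r_4 = 0.2309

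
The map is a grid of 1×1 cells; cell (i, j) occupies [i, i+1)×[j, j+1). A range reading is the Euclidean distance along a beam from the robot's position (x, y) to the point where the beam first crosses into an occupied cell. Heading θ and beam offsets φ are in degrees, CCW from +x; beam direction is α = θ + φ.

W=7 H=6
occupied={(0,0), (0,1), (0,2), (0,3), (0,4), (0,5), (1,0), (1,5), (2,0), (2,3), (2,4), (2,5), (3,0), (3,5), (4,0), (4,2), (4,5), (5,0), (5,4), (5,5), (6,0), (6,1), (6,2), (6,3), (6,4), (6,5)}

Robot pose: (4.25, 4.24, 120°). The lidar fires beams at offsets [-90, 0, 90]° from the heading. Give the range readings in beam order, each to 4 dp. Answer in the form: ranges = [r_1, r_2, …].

beam 1: φ=-90°, α=30°
  dir = (cos 30°, sin 30°) = (0.8660, 0.5000); from cell (4,4)
  next x-line at t=0.8660, next y-line at t=1.5200; Δt_x=1.1547, Δt_y=2.0000
    x: enter (5,4) at t=0.8660 ← occupied
  → r_1 = 0.8660
beam 2: φ=0°, α=120°
  dir = (cos 120°, sin 120°) = (-0.5000, 0.8660); from cell (4,4)
  next x-line at t=0.5000, next y-line at t=0.8776; Δt_x=2.0000, Δt_y=1.1547
    x: enter (3,4) at t=0.5000
    y: enter (3,5) at t=0.8776 ← occupied
  → r_2 = 0.8776
beam 3: φ=90°, α=210°
  dir = (cos 210°, sin 210°) = (-0.8660, -0.5000); from cell (4,4)
  next x-line at t=0.2887, next y-line at t=0.4800; Δt_x=1.1547, Δt_y=2.0000
    x: enter (3,4) at t=0.2887
    y: enter (3,3) at t=0.4800
    x: enter (2,3) at t=1.4434 ← occupied
  → r_3 = 1.4434

ranges = [0.8660, 0.8776, 1.4434]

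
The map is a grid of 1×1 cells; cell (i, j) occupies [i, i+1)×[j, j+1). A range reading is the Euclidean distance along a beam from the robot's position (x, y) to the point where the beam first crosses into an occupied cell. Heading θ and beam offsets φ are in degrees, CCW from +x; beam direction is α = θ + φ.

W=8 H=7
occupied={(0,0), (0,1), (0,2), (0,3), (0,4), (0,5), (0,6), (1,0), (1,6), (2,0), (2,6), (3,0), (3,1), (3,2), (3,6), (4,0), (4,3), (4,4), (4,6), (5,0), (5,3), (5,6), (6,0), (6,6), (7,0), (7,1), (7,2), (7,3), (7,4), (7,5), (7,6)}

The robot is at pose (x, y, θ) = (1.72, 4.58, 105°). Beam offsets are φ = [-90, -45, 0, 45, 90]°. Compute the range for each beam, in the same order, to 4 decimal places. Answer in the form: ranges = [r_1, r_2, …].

ranges = [5.4663, 1.6397, 1.4701, 0.8314, 0.7454]

beam 1: φ=-90°, α=15°
  cosα=0.9659 sinα=0.2588 | (1,4) | tMaxX 0.2899 tMaxY 1.6228 | tΔX 1.0353 tΔY 3.8637
    t=0.2899 [x] (2,4)
    t=1.3252 [x] (3,4)
    t=1.6228 [y] (3,5)
    t=2.3604 [x] (4,5)
    t=3.3957 [x] (5,5)
    t=4.4310 [x] (6,5)
    t=5.4663 [x] (7,5) — stop
  → r_1 = 5.4663
beam 2: φ=-45°, α=60°
  cosα=0.5000 sinα=0.8660 | (1,4) | tMaxX 0.5600 tMaxY 0.4850 | tΔX 2.0000 tΔY 1.1547
    t=0.4850 [y] (1,5)
    t=0.5600 [x] (2,5)
    t=1.6397 [y] (2,6) — stop
  → r_2 = 1.6397
beam 3: φ=0°, α=105°
  cosα=-0.2588 sinα=0.9659 | (1,4) | tMaxX 2.7819 tMaxY 0.4348 | tΔX 3.8637 tΔY 1.0353
    t=0.4348 [y] (1,5)
    t=1.4701 [y] (1,6) — stop
  → r_3 = 1.4701
beam 4: φ=45°, α=150°
  cosα=-0.8660 sinα=0.5000 | (1,4) | tMaxX 0.8314 tMaxY 0.8400 | tΔX 1.1547 tΔY 2.0000
    t=0.8314 [x] (0,4) — stop
  → r_4 = 0.8314
beam 5: φ=90°, α=195°
  cosα=-0.9659 sinα=-0.2588 | (1,4) | tMaxX 0.7454 tMaxY 2.2409 | tΔX 1.0353 tΔY 3.8637
    t=0.7454 [x] (0,4) — stop
  → r_5 = 0.7454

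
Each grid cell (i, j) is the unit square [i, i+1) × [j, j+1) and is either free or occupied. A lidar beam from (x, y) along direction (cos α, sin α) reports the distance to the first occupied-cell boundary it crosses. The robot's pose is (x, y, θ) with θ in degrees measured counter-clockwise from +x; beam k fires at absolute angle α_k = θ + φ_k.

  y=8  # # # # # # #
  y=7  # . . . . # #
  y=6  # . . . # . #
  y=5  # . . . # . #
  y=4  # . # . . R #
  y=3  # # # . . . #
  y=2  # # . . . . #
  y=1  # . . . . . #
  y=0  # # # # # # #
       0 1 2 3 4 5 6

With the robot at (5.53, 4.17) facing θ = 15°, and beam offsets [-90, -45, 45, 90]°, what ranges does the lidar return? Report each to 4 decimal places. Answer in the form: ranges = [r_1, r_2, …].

ranges = [1.8159, 0.5427, 0.9400, 2.0478]

beam 1: φ=-90°, α=285°
  d=(0.2588,-0.9659)  start (5,4)  tX=1.8159 tY=0.1760  stride 1/|dx|=3.8637 1/|dy|=1.0353
    cross y-line → (5,3), t=0.1760
    cross y-line → (5,2), t=1.2113
    cross x-line → (6,2), t=1.8159 (wall)
  → r_1 = 1.8159
beam 2: φ=-45°, α=330°
  d=(0.8660,-0.5000)  start (5,4)  tX=0.5427 tY=0.3400  stride 1/|dx|=1.1547 1/|dy|=2.0000
    cross y-line → (5,3), t=0.3400
    cross x-line → (6,3), t=0.5427 (wall)
  → r_2 = 0.5427
beam 3: φ=45°, α=60°
  d=(0.5000,0.8660)  start (5,4)  tX=0.9400 tY=0.9584  stride 1/|dx|=2.0000 1/|dy|=1.1547
    cross x-line → (6,4), t=0.9400 (wall)
  → r_3 = 0.9400
beam 4: φ=90°, α=105°
  d=(-0.2588,0.9659)  start (5,4)  tX=2.0478 tY=0.8593  stride 1/|dx|=3.8637 1/|dy|=1.0353
    cross y-line → (5,5), t=0.8593
    cross y-line → (5,6), t=1.8946
    cross x-line → (4,6), t=2.0478 (wall)
  → r_4 = 2.0478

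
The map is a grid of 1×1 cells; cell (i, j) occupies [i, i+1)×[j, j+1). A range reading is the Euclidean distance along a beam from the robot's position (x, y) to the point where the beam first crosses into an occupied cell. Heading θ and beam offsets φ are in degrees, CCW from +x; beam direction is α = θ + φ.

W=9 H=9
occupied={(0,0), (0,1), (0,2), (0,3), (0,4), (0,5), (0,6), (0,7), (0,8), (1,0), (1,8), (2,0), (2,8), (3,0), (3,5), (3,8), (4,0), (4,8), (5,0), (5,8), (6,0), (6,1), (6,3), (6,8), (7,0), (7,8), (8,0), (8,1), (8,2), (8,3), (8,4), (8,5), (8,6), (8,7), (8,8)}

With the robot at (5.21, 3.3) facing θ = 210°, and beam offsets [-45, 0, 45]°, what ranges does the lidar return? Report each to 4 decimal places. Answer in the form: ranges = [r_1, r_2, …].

ranges = [4.3585, 4.6000, 2.3811]

beam 1: φ=-45°, α=165°
  direction (-0.9659, 0.2588); cell (5,3); t to first gridline: x 0.2174, y 2.7046 (then +1.0353 / +3.8637)
    (4,3) via x @ 0.2174
    (3,3) via x @ 1.2527
    (2,3) via x @ 2.2880
    (2,4) via y @ 2.7046
    (1,4) via x @ 3.3232
    (0,4) via x @ 4.3585  # hit
  → r_1 = 4.3585
beam 2: φ=0°, α=210°
  direction (-0.8660, -0.5000); cell (5,3); t to first gridline: x 0.2425, y 0.6000 (then +1.1547 / +2.0000)
    (4,3) via x @ 0.2425
    (4,2) via y @ 0.6000
    (3,2) via x @ 1.3972
    (2,2) via x @ 2.5519
    (2,1) via y @ 2.6000
    (1,1) via x @ 3.7066
    (1,0) via y @ 4.6000  # hit
  → r_2 = 4.6000
beam 3: φ=45°, α=255°
  direction (-0.2588, -0.9659); cell (5,3); t to first gridline: x 0.8114, y 0.3106 (then +3.8637 / +1.0353)
    (5,2) via y @ 0.3106
    (4,2) via x @ 0.8114
    (4,1) via y @ 1.3459
    (4,0) via y @ 2.3811  # hit
  → r_3 = 2.3811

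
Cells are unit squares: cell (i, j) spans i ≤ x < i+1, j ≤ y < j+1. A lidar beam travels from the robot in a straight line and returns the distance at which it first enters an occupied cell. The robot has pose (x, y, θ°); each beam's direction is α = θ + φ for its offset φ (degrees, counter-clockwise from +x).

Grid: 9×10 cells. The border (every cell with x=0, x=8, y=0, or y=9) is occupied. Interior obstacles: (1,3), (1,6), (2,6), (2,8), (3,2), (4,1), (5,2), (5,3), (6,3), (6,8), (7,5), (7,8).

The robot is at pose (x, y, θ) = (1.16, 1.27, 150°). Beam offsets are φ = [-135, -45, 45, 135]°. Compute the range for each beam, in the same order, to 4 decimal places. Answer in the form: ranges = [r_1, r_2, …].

beam 1: φ=-135°, α=15°
  direction (0.9659, 0.2588); cell (1,1); t to first gridline: x 0.8696, y 2.8205 (then +1.0353 / +3.8637)
    (2,1) via x @ 0.8696
    (3,1) via x @ 1.9049
    (3,2) via y @ 2.8205  # hit
  → r_1 = 2.8205
beam 2: φ=-45°, α=105°
  direction (-0.2588, 0.9659); cell (1,1); t to first gridline: x 0.6182, y 0.7558 (then +3.8637 / +1.0353)
    (0,1) via x @ 0.6182  # hit
  → r_2 = 0.6182
beam 3: φ=45°, α=195°
  direction (-0.9659, -0.2588); cell (1,1); t to first gridline: x 0.1656, y 1.0432 (then +1.0353 / +3.8637)
    (0,1) via x @ 0.1656  # hit
  → r_3 = 0.1656
beam 4: φ=135°, α=285°
  direction (0.2588, -0.9659); cell (1,1); t to first gridline: x 3.2455, y 0.2795 (then +3.8637 / +1.0353)
    (1,0) via y @ 0.2795  # hit
  → r_4 = 0.2795

ranges = [2.8205, 0.6182, 0.1656, 0.2795]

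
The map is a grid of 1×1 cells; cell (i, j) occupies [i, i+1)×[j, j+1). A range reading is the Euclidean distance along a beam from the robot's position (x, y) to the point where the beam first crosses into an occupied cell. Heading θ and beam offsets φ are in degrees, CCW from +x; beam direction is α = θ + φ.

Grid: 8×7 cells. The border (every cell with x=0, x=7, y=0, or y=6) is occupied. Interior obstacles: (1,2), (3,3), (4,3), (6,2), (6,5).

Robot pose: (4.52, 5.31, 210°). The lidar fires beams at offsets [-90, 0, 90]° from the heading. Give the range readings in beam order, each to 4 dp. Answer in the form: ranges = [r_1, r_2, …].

ranges = [0.7967, 4.0645, 2.9600]

beam 1: φ=-90°, α=120°
  dir = (cos 120°, sin 120°) = (-0.5000, 0.8660); from cell (4,5)
  next x-line at t=1.0400, next y-line at t=0.7967; Δt_x=2.0000, Δt_y=1.1547
    y: enter (4,6) at t=0.7967 ← occupied
  → r_1 = 0.7967
beam 2: φ=0°, α=210°
  dir = (cos 210°, sin 210°) = (-0.8660, -0.5000); from cell (4,5)
  next x-line at t=0.6004, next y-line at t=0.6200; Δt_x=1.1547, Δt_y=2.0000
    x: enter (3,5) at t=0.6004
    y: enter (3,4) at t=0.6200
    x: enter (2,4) at t=1.7551
    y: enter (2,3) at t=2.6200
    x: enter (1,3) at t=2.9098
    x: enter (0,3) at t=4.0645 ← occupied
  → r_2 = 4.0645
beam 3: φ=90°, α=300°
  dir = (cos 300°, sin 300°) = (0.5000, -0.8660); from cell (4,5)
  next x-line at t=0.9600, next y-line at t=0.3580; Δt_x=2.0000, Δt_y=1.1547
    y: enter (4,4) at t=0.3580
    x: enter (5,4) at t=0.9600
    y: enter (5,3) at t=1.5127
    y: enter (5,2) at t=2.6674
    x: enter (6,2) at t=2.9600 ← occupied
  → r_3 = 2.9600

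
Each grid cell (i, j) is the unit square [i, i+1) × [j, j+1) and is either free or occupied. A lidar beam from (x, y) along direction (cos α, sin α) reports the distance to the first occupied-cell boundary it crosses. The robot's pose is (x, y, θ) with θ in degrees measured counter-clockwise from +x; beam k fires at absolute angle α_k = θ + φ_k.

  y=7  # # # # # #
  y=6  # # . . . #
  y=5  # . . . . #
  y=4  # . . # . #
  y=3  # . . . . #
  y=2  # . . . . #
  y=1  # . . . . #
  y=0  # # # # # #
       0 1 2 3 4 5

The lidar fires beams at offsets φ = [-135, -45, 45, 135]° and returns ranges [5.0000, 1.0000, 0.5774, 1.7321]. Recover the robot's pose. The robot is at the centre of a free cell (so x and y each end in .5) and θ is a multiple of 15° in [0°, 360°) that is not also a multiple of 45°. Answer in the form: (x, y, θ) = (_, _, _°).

(x, y, θ) = (3.5, 1.5, 255°)

The pose lattice has 22·16 = 352 candidates. Test each by forward raycasting.
  (3.5, 1.5, 195°): beam 1 = 3.0000 ≠ 5.0000 ✗
  (3.5, 2.5, 285°): beam 1 = 2.8868 ≠ 5.0000 ✗
  (2.5, 1.5, 240°): beam 1 = 4.6587 ≠ 5.0000 ✗
  (3.5, 1.5, 285°): beam 1 = 2.8868 ≠ 5.0000 ✗
  (4.5, 4.5, 30°): beam 1 = 3.6235 ≠ 5.0000 ✗
  …
  (3.5, 1.5, 255°): r_1=5.0000, r_2=1.0000, r_3=0.5774, r_4=1.7321 — all match ✓
Only this pose fits every beam.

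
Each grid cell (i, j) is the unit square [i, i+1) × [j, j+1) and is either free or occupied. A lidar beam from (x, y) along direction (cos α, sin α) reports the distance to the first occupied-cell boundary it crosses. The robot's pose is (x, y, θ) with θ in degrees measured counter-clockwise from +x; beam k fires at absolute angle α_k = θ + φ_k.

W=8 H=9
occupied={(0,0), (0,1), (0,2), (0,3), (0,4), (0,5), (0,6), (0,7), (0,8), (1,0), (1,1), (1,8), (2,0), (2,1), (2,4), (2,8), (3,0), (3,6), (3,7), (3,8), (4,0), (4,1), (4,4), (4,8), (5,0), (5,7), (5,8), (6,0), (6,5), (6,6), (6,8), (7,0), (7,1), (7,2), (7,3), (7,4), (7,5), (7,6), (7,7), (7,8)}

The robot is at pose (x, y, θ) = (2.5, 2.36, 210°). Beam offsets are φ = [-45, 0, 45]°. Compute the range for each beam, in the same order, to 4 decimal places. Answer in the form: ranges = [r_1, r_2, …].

beam 1: φ=-45°, α=165°
  dir = (cos 165°, sin 165°) = (-0.9659, 0.2588); from cell (2,2)
  next x-line at t=0.5176, next y-line at t=2.4728; Δt_x=1.0353, Δt_y=3.8637
    x: enter (1,2) at t=0.5176
    x: enter (0,2) at t=1.5529 ← occupied
  → r_1 = 1.5529
beam 2: φ=0°, α=210°
  dir = (cos 210°, sin 210°) = (-0.8660, -0.5000); from cell (2,2)
  next x-line at t=0.5774, next y-line at t=0.7200; Δt_x=1.1547, Δt_y=2.0000
    x: enter (1,2) at t=0.5774
    y: enter (1,1) at t=0.7200 ← occupied
  → r_2 = 0.7200
beam 3: φ=45°, α=255°
  dir = (cos 255°, sin 255°) = (-0.2588, -0.9659); from cell (2,2)
  next x-line at t=1.9319, next y-line at t=0.3727; Δt_x=3.8637, Δt_y=1.0353
    y: enter (2,1) at t=0.3727 ← occupied
  → r_3 = 0.3727

ranges = [1.5529, 0.7200, 0.3727]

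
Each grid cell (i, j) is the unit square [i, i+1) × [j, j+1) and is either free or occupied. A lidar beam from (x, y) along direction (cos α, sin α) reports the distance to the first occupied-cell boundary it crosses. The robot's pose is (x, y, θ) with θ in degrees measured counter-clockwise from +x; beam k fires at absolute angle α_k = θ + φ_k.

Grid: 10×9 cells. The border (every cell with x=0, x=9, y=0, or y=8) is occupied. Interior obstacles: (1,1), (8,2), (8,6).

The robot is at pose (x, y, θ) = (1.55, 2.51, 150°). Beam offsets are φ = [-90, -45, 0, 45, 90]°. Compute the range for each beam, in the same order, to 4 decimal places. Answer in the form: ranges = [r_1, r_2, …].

beam 1: φ=-90°, α=60°
  d=(0.5000,0.8660)  start (1,2)  tX=0.9000 tY=0.5658  stride 1/|dx|=2.0000 1/|dy|=1.1547
    cross y-line → (1,3), t=0.5658
    cross x-line → (2,3), t=0.9000
    cross y-line → (2,4), t=1.7205
    cross y-line → (2,5), t=2.8752
    cross x-line → (3,5), t=2.9000
    cross y-line → (3,6), t=4.0299
    cross x-line → (4,6), t=4.9000
    cross y-line → (4,7), t=5.1846
    cross y-line → (4,8), t=6.3393 (wall)
  → r_1 = 6.3393
beam 2: φ=-45°, α=105°
  d=(-0.2588,0.9659)  start (1,2)  tX=2.1250 tY=0.5073  stride 1/|dx|=3.8637 1/|dy|=1.0353
    cross y-line → (1,3), t=0.5073
    cross y-line → (1,4), t=1.5426
    cross x-line → (0,4), t=2.1250 (wall)
  → r_2 = 2.1250
beam 3: φ=0°, α=150°
  d=(-0.8660,0.5000)  start (1,2)  tX=0.6351 tY=0.9800  stride 1/|dx|=1.1547 1/|dy|=2.0000
    cross x-line → (0,2), t=0.6351 (wall)
  → r_3 = 0.6351
beam 4: φ=45°, α=195°
  d=(-0.9659,-0.2588)  start (1,2)  tX=0.5694 tY=1.9705  stride 1/|dx|=1.0353 1/|dy|=3.8637
    cross x-line → (0,2), t=0.5694 (wall)
  → r_4 = 0.5694
beam 5: φ=90°, α=240°
  d=(-0.5000,-0.8660)  start (1,2)  tX=1.1000 tY=0.5889  stride 1/|dx|=2.0000 1/|dy|=1.1547
    cross y-line → (1,1), t=0.5889 (wall)
  → r_5 = 0.5889

ranges = [6.3393, 2.1250, 0.6351, 0.5694, 0.5889]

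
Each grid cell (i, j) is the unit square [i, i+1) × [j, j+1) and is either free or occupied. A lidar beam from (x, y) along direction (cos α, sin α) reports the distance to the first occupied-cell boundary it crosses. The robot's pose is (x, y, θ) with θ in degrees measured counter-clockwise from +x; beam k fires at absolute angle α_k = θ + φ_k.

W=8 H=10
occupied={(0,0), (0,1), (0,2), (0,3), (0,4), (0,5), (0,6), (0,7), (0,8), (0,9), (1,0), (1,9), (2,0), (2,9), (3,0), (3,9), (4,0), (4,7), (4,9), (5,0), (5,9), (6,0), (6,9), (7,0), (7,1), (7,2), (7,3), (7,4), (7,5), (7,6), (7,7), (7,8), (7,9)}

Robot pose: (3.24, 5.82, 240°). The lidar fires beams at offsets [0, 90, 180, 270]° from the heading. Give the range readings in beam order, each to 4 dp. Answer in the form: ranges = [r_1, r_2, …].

ranges = [4.4800, 4.3417, 1.5200, 2.5865]

beam 1: φ=0°, α=240°
  cosα=-0.5000 sinα=-0.8660 | (3,5) | tMaxX 0.4800 tMaxY 0.9469 | tΔX 2.0000 tΔY 1.1547
    t=0.4800 [x] (2,5)
    t=0.9469 [y] (2,4)
    t=2.1016 [y] (2,3)
    t=2.4800 [x] (1,3)
    t=3.2563 [y] (1,2)
    t=4.4110 [y] (1,1)
    t=4.4800 [x] (0,1) — stop
  → r_1 = 4.4800
beam 2: φ=90°, α=330°
  cosα=0.8660 sinα=-0.5000 | (3,5) | tMaxX 0.8776 tMaxY 1.6400 | tΔX 1.1547 tΔY 2.0000
    t=0.8776 [x] (4,5)
    t=1.6400 [y] (4,4)
    t=2.0323 [x] (5,4)
    t=3.1870 [x] (6,4)
    t=3.6400 [y] (6,3)
    t=4.3417 [x] (7,3) — stop
  → r_2 = 4.3417
beam 3: φ=180°, α=60°
  cosα=0.5000 sinα=0.8660 | (3,5) | tMaxX 1.5200 tMaxY 0.2078 | tΔX 2.0000 tΔY 1.1547
    t=0.2078 [y] (3,6)
    t=1.3625 [y] (3,7)
    t=1.5200 [x] (4,7) — stop
  → r_3 = 1.5200
beam 4: φ=270°, α=150°
  cosα=-0.8660 sinα=0.5000 | (3,5) | tMaxX 0.2771 tMaxY 0.3600 | tΔX 1.1547 tΔY 2.0000
    t=0.2771 [x] (2,5)
    t=0.3600 [y] (2,6)
    t=1.4318 [x] (1,6)
    t=2.3600 [y] (1,7)
    t=2.5865 [x] (0,7) — stop
  → r_4 = 2.5865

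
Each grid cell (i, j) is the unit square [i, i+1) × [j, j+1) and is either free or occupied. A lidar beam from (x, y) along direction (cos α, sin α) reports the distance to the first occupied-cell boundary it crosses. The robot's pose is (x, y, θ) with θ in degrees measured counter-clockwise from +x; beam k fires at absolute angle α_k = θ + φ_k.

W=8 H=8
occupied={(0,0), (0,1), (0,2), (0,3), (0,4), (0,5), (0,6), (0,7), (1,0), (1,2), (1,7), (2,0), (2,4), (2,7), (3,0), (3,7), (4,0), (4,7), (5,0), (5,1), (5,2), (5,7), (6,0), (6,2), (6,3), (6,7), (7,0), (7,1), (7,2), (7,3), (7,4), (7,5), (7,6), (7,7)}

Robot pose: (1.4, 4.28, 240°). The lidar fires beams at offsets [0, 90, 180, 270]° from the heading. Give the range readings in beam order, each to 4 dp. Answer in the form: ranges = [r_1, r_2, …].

beam 1: φ=0°, α=240°
  direction (-0.5000, -0.8660); cell (1,4); t to first gridline: x 0.8000, y 0.3233 (then +2.0000 / +1.1547)
    (1,3) via y @ 0.3233
    (0,3) via x @ 0.8000  # hit
  → r_1 = 0.8000
beam 2: φ=90°, α=330°
  direction (0.8660, -0.5000); cell (1,4); t to first gridline: x 0.6928, y 0.5600 (then +1.1547 / +2.0000)
    (1,3) via y @ 0.5600
    (2,3) via x @ 0.6928
    (3,3) via x @ 1.8475
    (3,2) via y @ 2.5600
    (4,2) via x @ 3.0022
    (5,2) via x @ 4.1569  # hit
  → r_2 = 4.1569
beam 3: φ=180°, α=60°
  direction (0.5000, 0.8660); cell (1,4); t to first gridline: x 1.2000, y 0.8314 (then +2.0000 / +1.1547)
    (1,5) via y @ 0.8314
    (2,5) via x @ 1.2000
    (2,6) via y @ 1.9861
    (2,7) via y @ 3.1408  # hit
  → r_3 = 3.1408
beam 4: φ=270°, α=150°
  direction (-0.8660, 0.5000); cell (1,4); t to first gridline: x 0.4619, y 1.4400 (then +1.1547 / +2.0000)
    (0,4) via x @ 0.4619  # hit
  → r_4 = 0.4619

ranges = [0.8000, 4.1569, 3.1408, 0.4619]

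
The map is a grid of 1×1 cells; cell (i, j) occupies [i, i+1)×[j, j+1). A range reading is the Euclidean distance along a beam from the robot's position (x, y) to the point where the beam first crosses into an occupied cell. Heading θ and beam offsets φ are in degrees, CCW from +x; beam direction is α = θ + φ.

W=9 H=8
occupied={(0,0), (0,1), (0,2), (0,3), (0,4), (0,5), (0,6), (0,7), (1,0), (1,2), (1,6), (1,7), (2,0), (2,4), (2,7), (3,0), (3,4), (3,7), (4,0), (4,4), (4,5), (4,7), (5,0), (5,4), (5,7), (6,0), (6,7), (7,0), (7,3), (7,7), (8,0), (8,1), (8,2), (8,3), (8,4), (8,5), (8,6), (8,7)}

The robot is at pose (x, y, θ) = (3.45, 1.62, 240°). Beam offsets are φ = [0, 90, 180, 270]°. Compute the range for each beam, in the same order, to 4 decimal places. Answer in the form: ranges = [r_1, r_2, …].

ranges = [0.7159, 1.2400, 2.7482, 1.6743]

beam 1: φ=0°, α=240°
  dir = (cos 240°, sin 240°) = (-0.5000, -0.8660); from cell (3,1)
  next x-line at t=0.9000, next y-line at t=0.7159; Δt_x=2.0000, Δt_y=1.1547
    y: enter (3,0) at t=0.7159 ← occupied
  → r_1 = 0.7159
beam 2: φ=90°, α=330°
  dir = (cos 330°, sin 330°) = (0.8660, -0.5000); from cell (3,1)
  next x-line at t=0.6351, next y-line at t=1.2400; Δt_x=1.1547, Δt_y=2.0000
    x: enter (4,1) at t=0.6351
    y: enter (4,0) at t=1.2400 ← occupied
  → r_2 = 1.2400
beam 3: φ=180°, α=60°
  dir = (cos 60°, sin 60°) = (0.5000, 0.8660); from cell (3,1)
  next x-line at t=1.1000, next y-line at t=0.4388; Δt_x=2.0000, Δt_y=1.1547
    y: enter (3,2) at t=0.4388
    x: enter (4,2) at t=1.1000
    y: enter (4,3) at t=1.5935
    y: enter (4,4) at t=2.7482 ← occupied
  → r_3 = 2.7482
beam 4: φ=270°, α=150°
  dir = (cos 150°, sin 150°) = (-0.8660, 0.5000); from cell (3,1)
  next x-line at t=0.5196, next y-line at t=0.7600; Δt_x=1.1547, Δt_y=2.0000
    x: enter (2,1) at t=0.5196
    y: enter (2,2) at t=0.7600
    x: enter (1,2) at t=1.6743 ← occupied
  → r_4 = 1.6743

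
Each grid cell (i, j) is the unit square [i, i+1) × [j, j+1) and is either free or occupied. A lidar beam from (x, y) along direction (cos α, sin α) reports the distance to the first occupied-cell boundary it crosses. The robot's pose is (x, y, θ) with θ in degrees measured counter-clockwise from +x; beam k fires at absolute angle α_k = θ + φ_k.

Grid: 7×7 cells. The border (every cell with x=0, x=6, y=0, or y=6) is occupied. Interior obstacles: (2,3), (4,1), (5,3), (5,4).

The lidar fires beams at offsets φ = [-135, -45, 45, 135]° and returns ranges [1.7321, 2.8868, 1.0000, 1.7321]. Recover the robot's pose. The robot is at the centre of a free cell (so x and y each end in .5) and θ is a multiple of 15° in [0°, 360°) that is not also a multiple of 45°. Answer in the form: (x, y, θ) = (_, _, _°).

(x, y, θ) = (3.5, 4.5, 195°)

Enumerate (i+0.5, j+0.5, θ) over the 21 free cells and 16 admissible headings. For each, cast all 4 beams and compare to the given ranges.
  (3.5, 2.5, 75°): beam 1 = 1.0000 ≠ 1.7321 ✗
  (2.5, 4.5, 240°): beam 1 = 1.5529 ≠ 1.7321 ✗
  (1.5, 4.5, 120°): beam 1 = 3.6235 ≠ 1.7321 ✗
  …
  (3.5, 4.5, 195°): r_1=1.7321, r_2=2.8868, r_3=1.0000, r_4=1.7321 — all match ✓
Unique over the lattice → pose = (3.5, 4.5, 195°).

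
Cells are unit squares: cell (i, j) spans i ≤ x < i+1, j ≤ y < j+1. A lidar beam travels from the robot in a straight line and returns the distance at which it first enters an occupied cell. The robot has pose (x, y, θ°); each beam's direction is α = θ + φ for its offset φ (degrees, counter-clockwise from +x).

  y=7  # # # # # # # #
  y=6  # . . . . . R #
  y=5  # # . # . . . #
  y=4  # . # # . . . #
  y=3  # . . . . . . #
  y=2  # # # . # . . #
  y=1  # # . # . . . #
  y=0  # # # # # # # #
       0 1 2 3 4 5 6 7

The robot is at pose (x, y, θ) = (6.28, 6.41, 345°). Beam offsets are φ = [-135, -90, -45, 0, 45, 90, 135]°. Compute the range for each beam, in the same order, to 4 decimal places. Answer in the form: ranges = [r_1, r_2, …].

beam 1: φ=-135°, α=210°
  cosα=-0.8660 sinα=-0.5000 | (6,6) | tMaxX 0.3233 tMaxY 0.8200 | tΔX 1.1547 tΔY 2.0000
    t=0.3233 [x] (5,6)
    t=0.8200 [y] (5,5)
    t=1.4780 [x] (4,5)
    t=2.6327 [x] (3,5) — stop
  → r_1 = 2.6327
beam 2: φ=-90°, α=255°
  cosα=-0.2588 sinα=-0.9659 | (6,6) | tMaxX 1.0818 tMaxY 0.4245 | tΔX 3.8637 tΔY 1.0353
    t=0.4245 [y] (6,5)
    t=1.0818 [x] (5,5)
    t=1.4597 [y] (5,4)
    t=2.4950 [y] (5,3)
    t=3.5303 [y] (5,2)
    t=4.5656 [y] (5,1)
    t=4.9455 [x] (4,1)
    t=5.6008 [y] (4,0) — stop
  → r_2 = 5.6008
beam 3: φ=-45°, α=300°
  cosα=0.5000 sinα=-0.8660 | (6,6) | tMaxX 1.4400 tMaxY 0.4734 | tΔX 2.0000 tΔY 1.1547
    t=0.4734 [y] (6,5)
    t=1.4400 [x] (7,5) — stop
  → r_3 = 1.4400
beam 4: φ=0°, α=345°
  cosα=0.9659 sinα=-0.2588 | (6,6) | tMaxX 0.7454 tMaxY 1.5841 | tΔX 1.0353 tΔY 3.8637
    t=0.7454 [x] (7,6) — stop
  → r_4 = 0.7454
beam 5: φ=45°, α=30°
  cosα=0.8660 sinα=0.5000 | (6,6) | tMaxX 0.8314 tMaxY 1.1800 | tΔX 1.1547 tΔY 2.0000
    t=0.8314 [x] (7,6) — stop
  → r_5 = 0.8314
beam 6: φ=90°, α=75°
  cosα=0.2588 sinα=0.9659 | (6,6) | tMaxX 2.7819 tMaxY 0.6108 | tΔX 3.8637 tΔY 1.0353
    t=0.6108 [y] (6,7) — stop
  → r_6 = 0.6108
beam 7: φ=135°, α=120°
  cosα=-0.5000 sinα=0.8660 | (6,6) | tMaxX 0.5600 tMaxY 0.6813 | tΔX 2.0000 tΔY 1.1547
    t=0.5600 [x] (5,6)
    t=0.6813 [y] (5,7) — stop
  → r_7 = 0.6813

ranges = [2.6327, 5.6008, 1.4400, 0.7454, 0.8314, 0.6108, 0.6813]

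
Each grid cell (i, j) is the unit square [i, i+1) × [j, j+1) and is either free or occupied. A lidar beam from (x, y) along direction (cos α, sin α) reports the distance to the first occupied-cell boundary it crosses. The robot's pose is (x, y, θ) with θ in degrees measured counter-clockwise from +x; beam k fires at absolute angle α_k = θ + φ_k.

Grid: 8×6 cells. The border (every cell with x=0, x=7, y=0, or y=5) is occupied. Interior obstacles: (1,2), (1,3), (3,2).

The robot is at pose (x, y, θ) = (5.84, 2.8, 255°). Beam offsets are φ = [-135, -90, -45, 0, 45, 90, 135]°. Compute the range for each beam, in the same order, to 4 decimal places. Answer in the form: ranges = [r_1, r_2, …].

ranges = [2.5403, 3.9755, 3.6000, 1.8635, 2.0785, 1.2009, 1.3395]

beam 1: φ=-135°, α=120°
  direction (-0.5000, 0.8660); cell (5,2); t to first gridline: x 1.6800, y 0.2309 (then +2.0000 / +1.1547)
    (5,3) via y @ 0.2309
    (5,4) via y @ 1.3856
    (4,4) via x @ 1.6800
    (4,5) via y @ 2.5403  # hit
  → r_1 = 2.5403
beam 2: φ=-90°, α=165°
  direction (-0.9659, 0.2588); cell (5,2); t to first gridline: x 0.8696, y 0.7727 (then +1.0353 / +3.8637)
    (5,3) via y @ 0.7727
    (4,3) via x @ 0.8696
    (3,3) via x @ 1.9049
    (2,3) via x @ 2.9402
    (1,3) via x @ 3.9755  # hit
  → r_2 = 3.9755
beam 3: φ=-45°, α=210°
  direction (-0.8660, -0.5000); cell (5,2); t to first gridline: x 0.9699, y 1.6000 (then +1.1547 / +2.0000)
    (4,2) via x @ 0.9699
    (4,1) via y @ 1.6000
    (3,1) via x @ 2.1246
    (2,1) via x @ 3.2793
    (2,0) via y @ 3.6000  # hit
  → r_3 = 3.6000
beam 4: φ=0°, α=255°
  direction (-0.2588, -0.9659); cell (5,2); t to first gridline: x 3.2455, y 0.8282 (then +3.8637 / +1.0353)
    (5,1) via y @ 0.8282
    (5,0) via y @ 1.8635  # hit
  → r_4 = 1.8635
beam 5: φ=45°, α=300°
  direction (0.5000, -0.8660); cell (5,2); t to first gridline: x 0.3200, y 0.9238 (then +2.0000 / +1.1547)
    (6,2) via x @ 0.3200
    (6,1) via y @ 0.9238
    (6,0) via y @ 2.0785  # hit
  → r_5 = 2.0785
beam 6: φ=90°, α=345°
  direction (0.9659, -0.2588); cell (5,2); t to first gridline: x 0.1656, y 3.0910 (then +1.0353 / +3.8637)
    (6,2) via x @ 0.1656
    (7,2) via x @ 1.2009  # hit
  → r_6 = 1.2009
beam 7: φ=135°, α=30°
  direction (0.8660, 0.5000); cell (5,2); t to first gridline: x 0.1848, y 0.4000 (then +1.1547 / +2.0000)
    (6,2) via x @ 0.1848
    (6,3) via y @ 0.4000
    (7,3) via x @ 1.3395  # hit
  → r_7 = 1.3395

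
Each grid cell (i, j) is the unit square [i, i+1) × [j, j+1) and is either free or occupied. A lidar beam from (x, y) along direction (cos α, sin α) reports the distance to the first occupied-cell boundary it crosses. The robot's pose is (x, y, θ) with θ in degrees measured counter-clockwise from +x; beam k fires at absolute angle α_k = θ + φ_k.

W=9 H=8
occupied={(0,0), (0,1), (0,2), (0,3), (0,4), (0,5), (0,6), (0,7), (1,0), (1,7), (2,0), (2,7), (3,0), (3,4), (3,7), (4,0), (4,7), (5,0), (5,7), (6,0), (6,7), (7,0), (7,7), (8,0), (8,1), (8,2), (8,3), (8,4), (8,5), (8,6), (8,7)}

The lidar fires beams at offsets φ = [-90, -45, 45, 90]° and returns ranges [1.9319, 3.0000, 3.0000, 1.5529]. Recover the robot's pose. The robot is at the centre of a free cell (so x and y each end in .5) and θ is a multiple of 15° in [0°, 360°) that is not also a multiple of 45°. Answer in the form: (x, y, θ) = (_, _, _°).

The pose lattice has 41·16 = 656 candidates. Test each by forward raycasting.
  (4.5, 5.5, 330°): beam 1 = 1.0000 ≠ 1.9319 ✗
  (1.5, 6.5, 60°): beam 1 = 7.5056 ≠ 1.9319 ✗
  (2.5, 1.5, 30°): beam 1 = 0.5774 ≠ 1.9319 ✗
  (6.5, 5.5, 240°): beam 1 = 3.0000 ≠ 1.9319 ✗
  …
  (6.5, 6.5, 255°): r_1=1.9319, r_2=3.0000, r_3=3.0000, r_4=1.5529 — all match ✓
No second candidate reproduces the full scan.

(x, y, θ) = (6.5, 6.5, 255°)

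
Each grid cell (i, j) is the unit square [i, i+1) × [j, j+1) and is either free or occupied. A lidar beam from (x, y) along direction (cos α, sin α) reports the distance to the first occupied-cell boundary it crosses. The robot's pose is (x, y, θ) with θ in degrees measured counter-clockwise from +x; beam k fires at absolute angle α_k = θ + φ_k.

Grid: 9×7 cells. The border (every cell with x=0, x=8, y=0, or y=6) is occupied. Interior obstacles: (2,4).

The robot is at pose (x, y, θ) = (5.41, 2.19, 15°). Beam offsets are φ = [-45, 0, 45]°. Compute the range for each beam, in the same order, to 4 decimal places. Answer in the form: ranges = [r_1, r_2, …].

beam 1: φ=-45°, α=330°
  dir = (cos 330°, sin 330°) = (0.8660, -0.5000); from cell (5,2)
  next x-line at t=0.6813, next y-line at t=0.3800; Δt_x=1.1547, Δt_y=2.0000
    y: enter (5,1) at t=0.3800
    x: enter (6,1) at t=0.6813
    x: enter (7,1) at t=1.8360
    y: enter (7,0) at t=2.3800 ← occupied
  → r_1 = 2.3800
beam 2: φ=0°, α=15°
  dir = (cos 15°, sin 15°) = (0.9659, 0.2588); from cell (5,2)
  next x-line at t=0.6108, next y-line at t=3.1296; Δt_x=1.0353, Δt_y=3.8637
    x: enter (6,2) at t=0.6108
    x: enter (7,2) at t=1.6461
    x: enter (8,2) at t=2.6814 ← occupied
  → r_2 = 2.6814
beam 3: φ=45°, α=60°
  dir = (cos 60°, sin 60°) = (0.5000, 0.8660); from cell (5,2)
  next x-line at t=1.1800, next y-line at t=0.9353; Δt_x=2.0000, Δt_y=1.1547
    y: enter (5,3) at t=0.9353
    x: enter (6,3) at t=1.1800
    y: enter (6,4) at t=2.0900
    x: enter (7,4) at t=3.1800
    y: enter (7,5) at t=3.2447
    y: enter (7,6) at t=4.3994 ← occupied
  → r_3 = 4.3994

ranges = [2.3800, 2.6814, 4.3994]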